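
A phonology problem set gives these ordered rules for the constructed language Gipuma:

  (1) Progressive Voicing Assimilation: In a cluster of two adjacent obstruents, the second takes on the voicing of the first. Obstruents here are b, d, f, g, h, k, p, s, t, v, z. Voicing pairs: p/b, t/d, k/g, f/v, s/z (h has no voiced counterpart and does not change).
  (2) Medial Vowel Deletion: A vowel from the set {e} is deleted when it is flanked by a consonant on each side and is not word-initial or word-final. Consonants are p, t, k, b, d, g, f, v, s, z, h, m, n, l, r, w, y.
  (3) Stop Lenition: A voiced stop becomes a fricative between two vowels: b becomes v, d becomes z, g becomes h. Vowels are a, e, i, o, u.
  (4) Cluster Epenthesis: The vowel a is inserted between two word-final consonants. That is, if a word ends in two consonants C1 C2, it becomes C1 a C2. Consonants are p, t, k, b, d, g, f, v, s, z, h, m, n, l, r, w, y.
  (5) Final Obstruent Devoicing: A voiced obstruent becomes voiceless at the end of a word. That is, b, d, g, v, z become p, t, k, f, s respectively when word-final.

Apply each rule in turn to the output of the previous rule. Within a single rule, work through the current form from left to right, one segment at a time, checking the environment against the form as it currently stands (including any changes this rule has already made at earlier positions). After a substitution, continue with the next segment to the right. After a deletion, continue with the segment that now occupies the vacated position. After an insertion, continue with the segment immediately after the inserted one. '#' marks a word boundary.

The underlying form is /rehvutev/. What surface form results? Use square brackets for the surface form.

(1) Progressive Voicing Assimilation: [rehvutev] → [rehfutev]
(2) Medial Vowel Deletion: [rehfutev] → [rhfutv]
(3) Stop Lenition: no change — [rhfutv]
(4) Cluster Epenthesis: [rhfutv] → [rhfutav]
(5) Final Obstruent Devoicing: [rhfutav] → [rhfutaf]

[rhfutaf]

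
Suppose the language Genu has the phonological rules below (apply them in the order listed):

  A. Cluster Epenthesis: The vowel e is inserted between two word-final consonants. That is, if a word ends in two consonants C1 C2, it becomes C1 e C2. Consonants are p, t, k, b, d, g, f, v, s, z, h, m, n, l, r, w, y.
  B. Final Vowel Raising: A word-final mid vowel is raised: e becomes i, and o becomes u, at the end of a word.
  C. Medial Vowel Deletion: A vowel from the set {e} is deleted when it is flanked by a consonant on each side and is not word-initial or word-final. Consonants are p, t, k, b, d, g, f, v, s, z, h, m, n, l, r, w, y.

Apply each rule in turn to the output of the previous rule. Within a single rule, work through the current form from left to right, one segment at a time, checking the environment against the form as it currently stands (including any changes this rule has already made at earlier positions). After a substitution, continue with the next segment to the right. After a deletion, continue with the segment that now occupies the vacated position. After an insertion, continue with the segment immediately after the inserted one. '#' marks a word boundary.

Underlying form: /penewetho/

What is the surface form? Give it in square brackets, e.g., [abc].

A Cluster Epenthesis: no change — [penewetho]
B Final Vowel Raising: [penewetho] → [penewethu]
C Medial Vowel Deletion: [penewethu] → [pnwthu]

[pnwthu]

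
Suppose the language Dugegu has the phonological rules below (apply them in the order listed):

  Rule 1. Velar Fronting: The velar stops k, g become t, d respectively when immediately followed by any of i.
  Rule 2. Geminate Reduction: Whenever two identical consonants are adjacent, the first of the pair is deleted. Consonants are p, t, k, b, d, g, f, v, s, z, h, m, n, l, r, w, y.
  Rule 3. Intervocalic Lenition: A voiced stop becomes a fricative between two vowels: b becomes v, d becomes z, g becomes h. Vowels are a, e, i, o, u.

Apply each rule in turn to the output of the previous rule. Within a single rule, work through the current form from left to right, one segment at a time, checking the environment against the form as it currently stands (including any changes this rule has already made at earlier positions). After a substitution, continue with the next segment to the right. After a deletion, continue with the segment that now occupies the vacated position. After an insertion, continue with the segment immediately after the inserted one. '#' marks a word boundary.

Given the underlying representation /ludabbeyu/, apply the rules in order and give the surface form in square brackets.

Rule 1 Velar Fronting: no change — [ludabbeyu]
Rule 2 Geminate Reduction: [ludabbeyu] → [ludabeyu]
Rule 3 Intervocalic Lenition: [ludabeyu] → [luzaveyu]

[luzaveyu]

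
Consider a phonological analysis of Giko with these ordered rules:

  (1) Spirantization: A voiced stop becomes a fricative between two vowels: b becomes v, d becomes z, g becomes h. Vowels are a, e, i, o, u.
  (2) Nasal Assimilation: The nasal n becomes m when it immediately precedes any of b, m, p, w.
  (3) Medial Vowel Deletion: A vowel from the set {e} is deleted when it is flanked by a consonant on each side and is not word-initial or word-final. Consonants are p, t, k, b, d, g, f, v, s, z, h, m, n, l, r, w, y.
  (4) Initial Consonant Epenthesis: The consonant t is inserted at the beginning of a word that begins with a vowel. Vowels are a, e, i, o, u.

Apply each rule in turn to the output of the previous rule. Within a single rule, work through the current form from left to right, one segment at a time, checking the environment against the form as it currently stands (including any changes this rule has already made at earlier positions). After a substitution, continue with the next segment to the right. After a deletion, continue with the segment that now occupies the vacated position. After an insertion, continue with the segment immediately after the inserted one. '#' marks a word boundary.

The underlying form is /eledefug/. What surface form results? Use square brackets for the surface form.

[telzfug]

(1) Spirantization: [eledefug] → [elezefug]
(2) Nasal Assimilation: no change — [elezefug]
(3) Medial Vowel Deletion: [elezefug] → [elzfug]
(4) Initial Consonant Epenthesis: [elzfug] → [telzfug]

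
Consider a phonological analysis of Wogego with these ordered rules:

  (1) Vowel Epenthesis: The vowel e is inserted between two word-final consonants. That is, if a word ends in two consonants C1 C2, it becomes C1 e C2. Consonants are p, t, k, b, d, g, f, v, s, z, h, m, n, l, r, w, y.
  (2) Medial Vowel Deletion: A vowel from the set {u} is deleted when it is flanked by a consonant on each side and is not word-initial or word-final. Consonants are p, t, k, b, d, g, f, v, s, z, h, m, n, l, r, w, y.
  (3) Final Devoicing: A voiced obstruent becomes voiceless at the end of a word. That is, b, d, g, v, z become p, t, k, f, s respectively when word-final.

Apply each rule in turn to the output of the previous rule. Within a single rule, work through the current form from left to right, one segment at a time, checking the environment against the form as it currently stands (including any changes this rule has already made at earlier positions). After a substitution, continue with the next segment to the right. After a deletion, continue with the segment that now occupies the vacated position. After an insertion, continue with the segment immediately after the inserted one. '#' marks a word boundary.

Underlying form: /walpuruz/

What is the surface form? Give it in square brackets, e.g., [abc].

[walprs]

(1) Vowel Epenthesis: no change — [walpuruz]
(2) Medial Vowel Deletion: [walpuruz] → [walprz]
(3) Final Devoicing: [walprz] → [walprs]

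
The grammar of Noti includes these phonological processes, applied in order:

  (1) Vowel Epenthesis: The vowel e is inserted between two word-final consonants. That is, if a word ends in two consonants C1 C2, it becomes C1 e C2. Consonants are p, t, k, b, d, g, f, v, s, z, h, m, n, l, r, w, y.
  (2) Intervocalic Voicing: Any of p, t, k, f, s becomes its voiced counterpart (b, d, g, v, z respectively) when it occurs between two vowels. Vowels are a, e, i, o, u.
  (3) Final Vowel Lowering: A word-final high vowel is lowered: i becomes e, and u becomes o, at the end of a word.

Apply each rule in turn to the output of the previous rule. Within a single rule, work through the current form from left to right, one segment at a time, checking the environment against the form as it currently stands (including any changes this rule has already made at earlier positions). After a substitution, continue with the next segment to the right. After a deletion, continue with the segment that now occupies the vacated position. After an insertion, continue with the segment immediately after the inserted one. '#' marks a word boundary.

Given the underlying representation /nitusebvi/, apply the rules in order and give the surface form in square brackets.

[niduzebve]

(1) Vowel Epenthesis: no change — [nitusebvi]
(2) Intervocalic Voicing: [nitusebvi] → [niduzebvi]
(3) Final Vowel Lowering: [niduzebvi] → [niduzebve]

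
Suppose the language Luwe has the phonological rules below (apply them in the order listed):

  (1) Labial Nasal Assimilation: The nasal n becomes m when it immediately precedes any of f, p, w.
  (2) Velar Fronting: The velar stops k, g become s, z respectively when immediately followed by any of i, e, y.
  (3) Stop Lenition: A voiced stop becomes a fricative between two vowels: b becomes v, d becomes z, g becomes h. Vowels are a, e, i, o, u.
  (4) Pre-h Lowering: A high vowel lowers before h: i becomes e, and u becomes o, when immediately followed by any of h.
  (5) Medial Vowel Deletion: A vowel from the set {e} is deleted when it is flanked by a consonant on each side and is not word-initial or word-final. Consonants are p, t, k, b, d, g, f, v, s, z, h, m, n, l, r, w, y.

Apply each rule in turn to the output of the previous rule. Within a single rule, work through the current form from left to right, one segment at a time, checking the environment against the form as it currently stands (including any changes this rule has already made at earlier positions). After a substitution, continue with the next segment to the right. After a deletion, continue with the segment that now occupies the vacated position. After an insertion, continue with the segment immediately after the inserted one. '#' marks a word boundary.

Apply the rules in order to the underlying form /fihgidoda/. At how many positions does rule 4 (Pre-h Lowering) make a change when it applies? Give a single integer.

1

(1) Labial Nasal Assimilation: no change — [fihgidoda]
(2) Velar Fronting: [fihgidoda] → [fihzidoda]
(3) Stop Lenition: [fihzidoda] → [fihzizoza]
(4) Pre-h Lowering: [fihzizoza] → [fehzizoza]
(5) Medial Vowel Deletion: [fehzizoza] → [fhzizoza]
Rule 4 changed 1 position(s).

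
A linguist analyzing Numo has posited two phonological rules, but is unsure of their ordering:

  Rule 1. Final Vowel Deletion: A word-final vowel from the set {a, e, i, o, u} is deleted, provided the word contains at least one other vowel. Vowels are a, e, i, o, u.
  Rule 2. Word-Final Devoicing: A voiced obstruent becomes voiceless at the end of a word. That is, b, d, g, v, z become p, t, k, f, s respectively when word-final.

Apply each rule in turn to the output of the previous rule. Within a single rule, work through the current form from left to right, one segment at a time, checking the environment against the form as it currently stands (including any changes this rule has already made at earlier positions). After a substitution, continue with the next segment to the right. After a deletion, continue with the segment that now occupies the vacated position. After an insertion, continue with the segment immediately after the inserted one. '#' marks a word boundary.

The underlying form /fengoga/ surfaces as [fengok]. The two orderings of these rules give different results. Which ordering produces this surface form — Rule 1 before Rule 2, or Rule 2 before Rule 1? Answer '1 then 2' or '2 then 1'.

Order 1 then 2:
  1 Final Vowel Deletion: [fengoga] → [fengog]
  2 Word-Final Devoicing: [fengog] → [fengok]
  result: [fengok]
Order 2 then 1:
  2 Word-Final Devoicing: no change — [fengoga]
  1 Final Vowel Deletion: [fengoga] → [fengog]
  result: [fengog]

1 then 2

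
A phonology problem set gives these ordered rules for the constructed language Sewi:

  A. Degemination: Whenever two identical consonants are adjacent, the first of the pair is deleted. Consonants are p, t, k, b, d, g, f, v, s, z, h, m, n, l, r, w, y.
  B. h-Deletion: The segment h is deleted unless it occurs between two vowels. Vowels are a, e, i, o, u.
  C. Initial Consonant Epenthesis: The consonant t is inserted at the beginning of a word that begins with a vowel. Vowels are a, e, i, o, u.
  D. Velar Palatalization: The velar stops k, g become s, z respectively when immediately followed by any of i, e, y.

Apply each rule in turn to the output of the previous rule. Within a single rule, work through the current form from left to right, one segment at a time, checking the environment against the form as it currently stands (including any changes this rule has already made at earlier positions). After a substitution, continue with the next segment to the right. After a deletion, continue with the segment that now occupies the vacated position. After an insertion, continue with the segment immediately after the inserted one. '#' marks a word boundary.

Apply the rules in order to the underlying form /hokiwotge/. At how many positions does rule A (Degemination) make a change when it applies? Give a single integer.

A Degemination: no change — [hokiwotge]
B h-Deletion: [hokiwotge] → [okiwotge]
C Initial Consonant Epenthesis: [okiwotge] → [tokiwotge]
D Velar Palatalization: [tokiwotge] → [tosiwotze]
Rule A changed 0 position(s).

0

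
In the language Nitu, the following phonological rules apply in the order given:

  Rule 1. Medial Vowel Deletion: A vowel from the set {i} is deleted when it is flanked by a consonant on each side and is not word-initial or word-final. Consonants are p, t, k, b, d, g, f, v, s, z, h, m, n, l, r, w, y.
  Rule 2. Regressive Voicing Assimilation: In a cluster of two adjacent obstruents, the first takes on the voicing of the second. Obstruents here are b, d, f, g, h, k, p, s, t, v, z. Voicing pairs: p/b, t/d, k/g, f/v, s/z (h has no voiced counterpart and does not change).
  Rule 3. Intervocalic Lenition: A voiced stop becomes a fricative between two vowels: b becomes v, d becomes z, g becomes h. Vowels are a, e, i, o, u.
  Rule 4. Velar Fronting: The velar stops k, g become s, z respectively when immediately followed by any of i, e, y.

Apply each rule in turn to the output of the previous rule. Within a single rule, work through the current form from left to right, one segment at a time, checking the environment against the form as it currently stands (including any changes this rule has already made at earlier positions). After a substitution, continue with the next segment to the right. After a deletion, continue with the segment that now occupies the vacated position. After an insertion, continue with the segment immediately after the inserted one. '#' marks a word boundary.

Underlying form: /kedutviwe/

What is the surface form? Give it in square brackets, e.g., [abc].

[sezudvwe]

Rule 1 Medial Vowel Deletion: [kedutviwe] → [kedutvwe]
Rule 2 Regressive Voicing Assimilation: [kedutvwe] → [kedudvwe]
Rule 3 Intervocalic Lenition: [kedudvwe] → [kezudvwe]
Rule 4 Velar Fronting: [kezudvwe] → [sezudvwe]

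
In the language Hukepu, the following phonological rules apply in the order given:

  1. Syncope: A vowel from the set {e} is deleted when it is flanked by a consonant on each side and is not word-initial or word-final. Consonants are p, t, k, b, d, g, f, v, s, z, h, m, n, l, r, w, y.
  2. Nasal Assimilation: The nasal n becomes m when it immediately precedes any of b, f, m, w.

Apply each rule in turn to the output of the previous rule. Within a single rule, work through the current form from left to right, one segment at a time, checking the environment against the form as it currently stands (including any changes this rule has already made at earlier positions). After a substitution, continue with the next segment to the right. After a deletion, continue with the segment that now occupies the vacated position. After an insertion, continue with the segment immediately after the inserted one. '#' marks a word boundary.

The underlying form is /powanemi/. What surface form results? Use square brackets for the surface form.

1 Syncope: [powanemi] → [powanmi]
2 Nasal Assimilation: [powanmi] → [powammi]

[powammi]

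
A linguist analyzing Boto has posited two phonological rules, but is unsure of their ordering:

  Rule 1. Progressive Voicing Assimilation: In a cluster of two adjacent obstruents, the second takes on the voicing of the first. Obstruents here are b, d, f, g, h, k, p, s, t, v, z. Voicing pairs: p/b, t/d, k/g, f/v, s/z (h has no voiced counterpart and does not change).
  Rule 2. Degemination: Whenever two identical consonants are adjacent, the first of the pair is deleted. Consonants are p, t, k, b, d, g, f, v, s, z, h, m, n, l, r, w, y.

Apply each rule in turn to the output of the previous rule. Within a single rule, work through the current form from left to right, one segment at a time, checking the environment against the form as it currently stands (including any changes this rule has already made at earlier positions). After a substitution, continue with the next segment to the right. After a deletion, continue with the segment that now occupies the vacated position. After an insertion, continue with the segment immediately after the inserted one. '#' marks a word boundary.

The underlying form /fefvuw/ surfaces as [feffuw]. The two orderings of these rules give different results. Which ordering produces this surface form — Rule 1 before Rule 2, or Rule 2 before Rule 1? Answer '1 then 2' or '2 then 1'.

Order 1 then 2:
  1 Progressive Voicing Assimilation: [fefvuw] → [feffuw]
  2 Degemination: [feffuw] → [fefuw]
  result: [fefuw]
Order 2 then 1:
  2 Degemination: no change — [fefvuw]
  1 Progressive Voicing Assimilation: [fefvuw] → [feffuw]
  result: [feffuw]

2 then 1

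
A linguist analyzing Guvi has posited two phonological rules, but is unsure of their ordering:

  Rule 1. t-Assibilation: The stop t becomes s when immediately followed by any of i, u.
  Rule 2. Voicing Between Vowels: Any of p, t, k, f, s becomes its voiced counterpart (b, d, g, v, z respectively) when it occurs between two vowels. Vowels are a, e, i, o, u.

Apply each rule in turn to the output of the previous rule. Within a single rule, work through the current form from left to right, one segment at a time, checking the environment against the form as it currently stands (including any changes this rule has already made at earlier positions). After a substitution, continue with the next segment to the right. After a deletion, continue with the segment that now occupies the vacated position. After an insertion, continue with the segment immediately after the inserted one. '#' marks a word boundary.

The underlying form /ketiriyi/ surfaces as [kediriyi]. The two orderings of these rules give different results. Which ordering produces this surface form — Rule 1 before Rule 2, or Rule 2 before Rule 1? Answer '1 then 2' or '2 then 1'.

2 then 1

Order 1 then 2:
  1 t-Assibilation: [ketiriyi] → [kesiriyi]
  2 Voicing Between Vowels: [kesiriyi] → [keziriyi]
  result: [keziriyi]
Order 2 then 1:
  2 Voicing Between Vowels: [ketiriyi] → [kediriyi]
  1 t-Assibilation: no change — [kediriyi]
  result: [kediriyi]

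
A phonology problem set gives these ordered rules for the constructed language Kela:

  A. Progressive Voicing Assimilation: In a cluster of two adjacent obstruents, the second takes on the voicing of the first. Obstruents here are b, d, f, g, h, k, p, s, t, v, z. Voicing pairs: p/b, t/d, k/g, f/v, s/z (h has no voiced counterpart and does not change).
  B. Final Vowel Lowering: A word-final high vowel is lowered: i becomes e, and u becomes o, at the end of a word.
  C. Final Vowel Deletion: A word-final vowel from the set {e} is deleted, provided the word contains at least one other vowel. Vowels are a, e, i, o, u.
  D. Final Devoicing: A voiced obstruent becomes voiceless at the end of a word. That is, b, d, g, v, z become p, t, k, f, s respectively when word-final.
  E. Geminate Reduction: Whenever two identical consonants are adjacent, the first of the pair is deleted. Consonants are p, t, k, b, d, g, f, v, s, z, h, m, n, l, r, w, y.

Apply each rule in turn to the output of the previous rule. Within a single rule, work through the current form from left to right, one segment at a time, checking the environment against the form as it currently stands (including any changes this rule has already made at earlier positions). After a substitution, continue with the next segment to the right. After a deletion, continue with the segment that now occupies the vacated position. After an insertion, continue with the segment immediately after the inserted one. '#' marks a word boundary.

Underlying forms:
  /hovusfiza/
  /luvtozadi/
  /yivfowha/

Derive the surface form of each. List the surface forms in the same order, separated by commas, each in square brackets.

/hovusfiza/:
  A Progressive Voicing Assimilation: no change — [hovusfiza]
  B Final Vowel Lowering: no change — [hovusfiza]
  C Final Vowel Deletion: no change — [hovusfiza]
  D Final Devoicing: no change — [hovusfiza]
  E Geminate Reduction: no change — [hovusfiza]
/luvtozadi/:
  A Progressive Voicing Assimilation: [luvtozadi] → [luvdozadi]
  B Final Vowel Lowering: [luvdozadi] → [luvdozade]
  C Final Vowel Deletion: [luvdozade] → [luvdozad]
  D Final Devoicing: [luvdozad] → [luvdozat]
  E Geminate Reduction: no change — [luvdozat]
/yivfowha/:
  A Progressive Voicing Assimilation: [yivfowha] → [yivvowha]
  B Final Vowel Lowering: no change — [yivvowha]
  C Final Vowel Deletion: no change — [yivvowha]
  D Final Devoicing: no change — [yivvowha]
  E Geminate Reduction: [yivvowha] → [yivowha]

[hovusfiza], [luvdozat], [yivowha]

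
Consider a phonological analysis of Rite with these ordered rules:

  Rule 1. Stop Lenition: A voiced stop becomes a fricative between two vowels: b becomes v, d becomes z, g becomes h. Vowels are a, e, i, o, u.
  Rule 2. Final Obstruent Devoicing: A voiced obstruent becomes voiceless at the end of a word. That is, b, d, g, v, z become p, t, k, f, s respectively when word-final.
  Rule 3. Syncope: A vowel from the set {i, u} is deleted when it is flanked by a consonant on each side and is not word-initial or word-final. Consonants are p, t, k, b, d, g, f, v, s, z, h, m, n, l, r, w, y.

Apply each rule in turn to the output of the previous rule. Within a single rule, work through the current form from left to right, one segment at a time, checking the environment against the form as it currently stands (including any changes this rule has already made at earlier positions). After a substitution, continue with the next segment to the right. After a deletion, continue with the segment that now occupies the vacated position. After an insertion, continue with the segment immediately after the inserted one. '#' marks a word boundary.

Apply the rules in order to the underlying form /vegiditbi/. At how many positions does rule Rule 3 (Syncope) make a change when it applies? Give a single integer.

2

Rule 1 Stop Lenition: [vegiditbi] → [vehizitbi]
Rule 2 Final Obstruent Devoicing: no change — [vehizitbi]
Rule 3 Syncope: [vehizitbi] → [vehztbi]
Rule Rule 3 changed 2 position(s).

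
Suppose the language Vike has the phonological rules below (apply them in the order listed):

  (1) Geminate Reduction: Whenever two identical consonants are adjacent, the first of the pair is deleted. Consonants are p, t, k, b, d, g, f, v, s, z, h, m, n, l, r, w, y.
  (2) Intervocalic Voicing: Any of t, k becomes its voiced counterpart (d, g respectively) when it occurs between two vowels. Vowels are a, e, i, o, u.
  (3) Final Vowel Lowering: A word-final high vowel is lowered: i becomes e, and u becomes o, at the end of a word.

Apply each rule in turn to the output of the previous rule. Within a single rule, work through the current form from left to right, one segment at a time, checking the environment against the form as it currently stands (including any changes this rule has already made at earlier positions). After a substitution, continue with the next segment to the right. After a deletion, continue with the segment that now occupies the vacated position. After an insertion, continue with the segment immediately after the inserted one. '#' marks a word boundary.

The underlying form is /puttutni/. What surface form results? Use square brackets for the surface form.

(1) Geminate Reduction: [puttutni] → [pututni]
(2) Intervocalic Voicing: [pututni] → [pudutni]
(3) Final Vowel Lowering: [pudutni] → [pudutne]

[pudutne]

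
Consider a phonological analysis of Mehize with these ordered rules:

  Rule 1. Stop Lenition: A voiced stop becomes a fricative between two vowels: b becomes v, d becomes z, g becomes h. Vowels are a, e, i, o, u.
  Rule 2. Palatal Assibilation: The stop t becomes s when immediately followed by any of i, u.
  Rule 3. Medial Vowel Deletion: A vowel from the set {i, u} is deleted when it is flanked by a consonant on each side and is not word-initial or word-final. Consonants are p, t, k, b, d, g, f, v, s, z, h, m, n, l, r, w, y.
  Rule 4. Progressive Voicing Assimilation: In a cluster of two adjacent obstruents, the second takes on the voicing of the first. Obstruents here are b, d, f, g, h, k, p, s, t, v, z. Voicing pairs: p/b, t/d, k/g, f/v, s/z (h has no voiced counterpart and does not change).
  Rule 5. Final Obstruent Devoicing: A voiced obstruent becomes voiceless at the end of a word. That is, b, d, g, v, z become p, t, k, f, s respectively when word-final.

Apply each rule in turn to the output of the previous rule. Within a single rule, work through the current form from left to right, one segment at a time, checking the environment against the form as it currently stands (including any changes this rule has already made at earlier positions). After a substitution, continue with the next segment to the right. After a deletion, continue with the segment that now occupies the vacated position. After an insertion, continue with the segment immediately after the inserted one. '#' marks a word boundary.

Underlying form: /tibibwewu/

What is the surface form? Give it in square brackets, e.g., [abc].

[sfpwewu]

Rule 1 Stop Lenition: [tibibwewu] → [tivibwewu]
Rule 2 Palatal Assibilation: [tivibwewu] → [sivibwewu]
Rule 3 Medial Vowel Deletion: [sivibwewu] → [svbwewu]
Rule 4 Progressive Voicing Assimilation: [svbwewu] → [sfpwewu]
Rule 5 Final Obstruent Devoicing: no change — [sfpwewu]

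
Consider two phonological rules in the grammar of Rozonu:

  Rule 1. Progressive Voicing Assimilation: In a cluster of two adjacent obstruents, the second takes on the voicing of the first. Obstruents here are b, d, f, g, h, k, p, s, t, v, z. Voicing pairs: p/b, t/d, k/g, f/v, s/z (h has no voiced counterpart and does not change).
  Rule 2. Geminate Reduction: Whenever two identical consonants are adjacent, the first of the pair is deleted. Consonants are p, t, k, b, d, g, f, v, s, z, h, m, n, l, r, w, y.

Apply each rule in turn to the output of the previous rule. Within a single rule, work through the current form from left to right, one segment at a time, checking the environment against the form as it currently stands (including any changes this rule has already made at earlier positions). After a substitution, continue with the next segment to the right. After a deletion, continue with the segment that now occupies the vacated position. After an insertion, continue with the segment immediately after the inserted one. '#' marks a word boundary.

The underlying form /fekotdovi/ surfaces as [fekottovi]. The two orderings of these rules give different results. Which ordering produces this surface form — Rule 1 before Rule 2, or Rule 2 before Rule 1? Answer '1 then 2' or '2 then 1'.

2 then 1

Order 1 then 2:
  1 Progressive Voicing Assimilation: [fekotdovi] → [fekottovi]
  2 Geminate Reduction: [fekottovi] → [fekotovi]
  result: [fekotovi]
Order 2 then 1:
  2 Geminate Reduction: no change — [fekotdovi]
  1 Progressive Voicing Assimilation: [fekotdovi] → [fekottovi]
  result: [fekottovi]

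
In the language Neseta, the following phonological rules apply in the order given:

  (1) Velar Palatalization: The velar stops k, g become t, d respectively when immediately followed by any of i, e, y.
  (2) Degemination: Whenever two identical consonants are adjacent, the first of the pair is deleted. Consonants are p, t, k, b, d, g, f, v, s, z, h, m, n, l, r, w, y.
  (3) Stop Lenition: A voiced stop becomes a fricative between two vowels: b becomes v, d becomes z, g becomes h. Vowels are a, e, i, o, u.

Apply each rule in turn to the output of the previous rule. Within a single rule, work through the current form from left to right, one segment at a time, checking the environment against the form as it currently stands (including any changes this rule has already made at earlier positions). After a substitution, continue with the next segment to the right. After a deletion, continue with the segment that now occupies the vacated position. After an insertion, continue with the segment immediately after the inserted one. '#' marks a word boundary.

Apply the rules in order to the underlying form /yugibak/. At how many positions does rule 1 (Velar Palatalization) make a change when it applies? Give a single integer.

(1) Velar Palatalization: [yugibak] → [yudibak]
(2) Degemination: no change — [yudibak]
(3) Stop Lenition: [yudibak] → [yuzivak]
Rule 1 changed 1 position(s).

1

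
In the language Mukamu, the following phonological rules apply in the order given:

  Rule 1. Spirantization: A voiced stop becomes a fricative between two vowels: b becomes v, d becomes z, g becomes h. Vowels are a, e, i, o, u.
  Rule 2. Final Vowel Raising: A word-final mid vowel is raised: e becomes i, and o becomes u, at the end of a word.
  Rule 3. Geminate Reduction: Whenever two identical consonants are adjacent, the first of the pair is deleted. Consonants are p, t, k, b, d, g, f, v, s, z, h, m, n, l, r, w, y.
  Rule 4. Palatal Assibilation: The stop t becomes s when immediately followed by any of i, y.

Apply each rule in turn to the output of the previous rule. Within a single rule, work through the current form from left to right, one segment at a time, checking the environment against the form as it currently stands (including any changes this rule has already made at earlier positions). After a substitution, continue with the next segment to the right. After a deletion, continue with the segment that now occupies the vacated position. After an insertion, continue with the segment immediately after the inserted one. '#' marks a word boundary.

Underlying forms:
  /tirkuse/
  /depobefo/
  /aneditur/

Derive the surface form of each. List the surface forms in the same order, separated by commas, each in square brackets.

/tirkuse/:
  Rule 1 Spirantization: no change — [tirkuse]
  Rule 2 Final Vowel Raising: [tirkuse] → [tirkusi]
  Rule 3 Geminate Reduction: no change — [tirkusi]
  Rule 4 Palatal Assibilation: [tirkusi] → [sirkusi]
/depobefo/:
  Rule 1 Spirantization: [depobefo] → [depovefo]
  Rule 2 Final Vowel Raising: [depovefo] → [depovefu]
  Rule 3 Geminate Reduction: no change — [depovefu]
  Rule 4 Palatal Assibilation: no change — [depovefu]
/aneditur/:
  Rule 1 Spirantization: [aneditur] → [anezitur]
  Rule 2 Final Vowel Raising: no change — [anezitur]
  Rule 3 Geminate Reduction: no change — [anezitur]
  Rule 4 Palatal Assibilation: no change — [anezitur]

[sirkusi], [depovefu], [anezitur]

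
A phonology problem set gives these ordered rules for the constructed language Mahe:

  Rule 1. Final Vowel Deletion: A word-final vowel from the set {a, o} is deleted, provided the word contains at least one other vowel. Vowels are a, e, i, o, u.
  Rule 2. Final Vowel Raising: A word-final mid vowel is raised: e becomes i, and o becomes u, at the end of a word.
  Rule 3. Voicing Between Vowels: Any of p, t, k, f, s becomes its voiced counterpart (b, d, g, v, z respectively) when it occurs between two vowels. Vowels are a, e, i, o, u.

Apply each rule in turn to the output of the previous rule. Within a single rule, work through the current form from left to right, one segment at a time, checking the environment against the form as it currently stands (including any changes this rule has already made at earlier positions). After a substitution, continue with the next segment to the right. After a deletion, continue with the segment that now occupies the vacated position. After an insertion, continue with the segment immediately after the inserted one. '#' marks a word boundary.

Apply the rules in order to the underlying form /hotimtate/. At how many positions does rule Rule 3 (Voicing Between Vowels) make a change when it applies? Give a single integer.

Rule 1 Final Vowel Deletion: no change — [hotimtate]
Rule 2 Final Vowel Raising: [hotimtate] → [hotimtati]
Rule 3 Voicing Between Vowels: [hotimtati] → [hodimtadi]
Rule Rule 3 changed 2 position(s).

2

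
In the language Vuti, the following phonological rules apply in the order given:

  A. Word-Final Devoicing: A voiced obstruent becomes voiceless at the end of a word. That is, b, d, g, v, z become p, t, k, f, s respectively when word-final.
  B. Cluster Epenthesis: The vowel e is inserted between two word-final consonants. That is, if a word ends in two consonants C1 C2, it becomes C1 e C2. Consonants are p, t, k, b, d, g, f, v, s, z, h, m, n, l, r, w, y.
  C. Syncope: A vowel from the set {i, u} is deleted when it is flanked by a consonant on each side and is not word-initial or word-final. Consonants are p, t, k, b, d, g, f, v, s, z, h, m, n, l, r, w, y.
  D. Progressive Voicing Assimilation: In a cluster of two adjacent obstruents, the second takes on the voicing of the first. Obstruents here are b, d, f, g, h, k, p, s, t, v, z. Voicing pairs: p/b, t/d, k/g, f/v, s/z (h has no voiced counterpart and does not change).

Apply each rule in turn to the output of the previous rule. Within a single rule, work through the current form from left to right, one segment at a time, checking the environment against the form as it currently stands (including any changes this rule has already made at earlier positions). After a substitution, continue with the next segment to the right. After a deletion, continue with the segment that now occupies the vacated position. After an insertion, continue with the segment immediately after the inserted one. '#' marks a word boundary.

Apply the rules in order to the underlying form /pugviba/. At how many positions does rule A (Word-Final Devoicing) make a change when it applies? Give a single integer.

A Word-Final Devoicing: no change — [pugviba]
B Cluster Epenthesis: no change — [pugviba]
C Syncope: [pugviba] → [pgvba]
D Progressive Voicing Assimilation: [pgvba] → [pkfpa]
Rule A changed 0 position(s).

0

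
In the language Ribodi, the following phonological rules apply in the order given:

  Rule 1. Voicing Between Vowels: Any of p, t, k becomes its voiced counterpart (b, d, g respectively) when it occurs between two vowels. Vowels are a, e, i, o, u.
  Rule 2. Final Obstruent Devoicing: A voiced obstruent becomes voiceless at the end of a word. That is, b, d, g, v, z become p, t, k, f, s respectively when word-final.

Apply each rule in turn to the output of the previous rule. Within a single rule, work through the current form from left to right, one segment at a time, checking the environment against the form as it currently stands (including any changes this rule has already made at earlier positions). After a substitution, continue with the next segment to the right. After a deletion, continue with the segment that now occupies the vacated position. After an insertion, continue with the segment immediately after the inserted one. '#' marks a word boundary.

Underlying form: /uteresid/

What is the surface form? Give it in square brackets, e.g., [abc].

Rule 1 Voicing Between Vowels: [uteresid] → [uderesid]
Rule 2 Final Obstruent Devoicing: [uderesid] → [uderesit]

[uderesit]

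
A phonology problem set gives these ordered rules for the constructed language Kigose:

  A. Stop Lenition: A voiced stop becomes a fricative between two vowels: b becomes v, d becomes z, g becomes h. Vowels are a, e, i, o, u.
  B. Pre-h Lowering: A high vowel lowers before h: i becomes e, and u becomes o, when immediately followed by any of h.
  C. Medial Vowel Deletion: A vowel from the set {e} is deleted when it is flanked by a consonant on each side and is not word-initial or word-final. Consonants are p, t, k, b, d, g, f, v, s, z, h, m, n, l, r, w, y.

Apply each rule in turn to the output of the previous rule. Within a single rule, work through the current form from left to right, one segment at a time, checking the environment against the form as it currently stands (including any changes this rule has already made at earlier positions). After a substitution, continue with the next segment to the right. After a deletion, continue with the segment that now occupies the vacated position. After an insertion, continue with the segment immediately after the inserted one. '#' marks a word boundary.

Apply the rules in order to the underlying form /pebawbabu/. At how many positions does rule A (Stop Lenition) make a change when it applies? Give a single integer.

2

A Stop Lenition: [pebawbabu] → [pevawbavu]
B Pre-h Lowering: no change — [pevawbavu]
C Medial Vowel Deletion: [pevawbavu] → [pvawbavu]
Rule A changed 2 position(s).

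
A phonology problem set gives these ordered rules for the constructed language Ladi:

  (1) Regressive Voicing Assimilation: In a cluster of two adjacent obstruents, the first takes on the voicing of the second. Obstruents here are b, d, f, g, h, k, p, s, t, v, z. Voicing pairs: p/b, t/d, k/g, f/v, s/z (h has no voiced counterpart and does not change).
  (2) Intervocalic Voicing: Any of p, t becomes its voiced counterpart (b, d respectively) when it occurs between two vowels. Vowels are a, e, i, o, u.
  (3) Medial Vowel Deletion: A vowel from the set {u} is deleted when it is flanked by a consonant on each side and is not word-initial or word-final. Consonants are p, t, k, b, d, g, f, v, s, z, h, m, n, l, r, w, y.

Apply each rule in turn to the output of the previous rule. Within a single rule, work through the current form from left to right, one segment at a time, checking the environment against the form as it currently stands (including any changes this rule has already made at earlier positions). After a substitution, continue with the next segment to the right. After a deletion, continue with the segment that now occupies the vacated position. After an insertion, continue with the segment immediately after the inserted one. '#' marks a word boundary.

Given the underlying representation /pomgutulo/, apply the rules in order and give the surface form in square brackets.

[pomgdlo]

(1) Regressive Voicing Assimilation: no change — [pomgutulo]
(2) Intervocalic Voicing: [pomgutulo] → [pomgudulo]
(3) Medial Vowel Deletion: [pomgudulo] → [pomgdlo]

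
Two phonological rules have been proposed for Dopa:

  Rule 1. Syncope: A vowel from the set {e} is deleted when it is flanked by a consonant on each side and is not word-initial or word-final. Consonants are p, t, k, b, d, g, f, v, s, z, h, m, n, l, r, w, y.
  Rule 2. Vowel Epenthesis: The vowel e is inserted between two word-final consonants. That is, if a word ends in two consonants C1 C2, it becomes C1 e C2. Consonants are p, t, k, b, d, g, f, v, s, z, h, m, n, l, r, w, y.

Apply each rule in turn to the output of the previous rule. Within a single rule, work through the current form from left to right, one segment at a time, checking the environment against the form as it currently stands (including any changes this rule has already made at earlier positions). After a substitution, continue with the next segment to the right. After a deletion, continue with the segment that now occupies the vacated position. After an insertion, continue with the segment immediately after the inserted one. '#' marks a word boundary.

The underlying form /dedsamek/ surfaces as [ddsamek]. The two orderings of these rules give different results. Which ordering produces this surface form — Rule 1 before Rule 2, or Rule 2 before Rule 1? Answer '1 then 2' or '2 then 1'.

1 then 2

Order 1 then 2:
  1 Syncope: [dedsamek] → [ddsamk]
  2 Vowel Epenthesis: [ddsamk] → [ddsamek]
  result: [ddsamek]
Order 2 then 1:
  2 Vowel Epenthesis: no change — [dedsamek]
  1 Syncope: [dedsamek] → [ddsamk]
  result: [ddsamk]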